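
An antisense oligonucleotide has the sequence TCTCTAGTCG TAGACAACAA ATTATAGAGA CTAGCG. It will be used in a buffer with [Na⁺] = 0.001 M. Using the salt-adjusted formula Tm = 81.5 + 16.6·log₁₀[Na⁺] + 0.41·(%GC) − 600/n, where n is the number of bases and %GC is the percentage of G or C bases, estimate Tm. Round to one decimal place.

31.0°C

Length n = 36. Scanning the sequence gives A=13, C=7, T=9, G=7.
G+C = 14, so %GC = 14/36 × 100 = 38.889%
Salt term: 16.6 × (-3) = -49.8
GC term: 0.41 × 38.889 = 15.944; length term: −600/36 = −16.667
Tm = 81.5 + (-49.8) + 15.944 − 16.667 = 30.977 → 31.0°C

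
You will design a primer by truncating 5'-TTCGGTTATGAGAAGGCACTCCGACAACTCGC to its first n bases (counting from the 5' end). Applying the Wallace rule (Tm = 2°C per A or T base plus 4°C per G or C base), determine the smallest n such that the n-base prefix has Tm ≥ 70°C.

n = 23

First 22 bases: TTCGGTTATGAGAAGGCACTCC → Tm = 66°C (< 70°C)
First 23 bases: TTCGGTTATGAGAAGGCACTCCG → Tm = 70°C (≥ 70°C)
Each additional base adds 2°C (A/T) or 4°C (G/C), so Tm is non-decreasing in n; n = 23 is the first length to reach 70°C.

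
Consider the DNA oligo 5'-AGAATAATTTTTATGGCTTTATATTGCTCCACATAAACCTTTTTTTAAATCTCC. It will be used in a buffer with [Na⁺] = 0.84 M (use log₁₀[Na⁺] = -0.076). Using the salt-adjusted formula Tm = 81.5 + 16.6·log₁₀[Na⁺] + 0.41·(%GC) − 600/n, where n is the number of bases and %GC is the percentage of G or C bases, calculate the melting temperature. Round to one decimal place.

79.8°C

Length n = 54. Scanning the sequence gives T=24, G=4, C=10, A=16.
G+C = 14, so %GC = 14/54 × 100 = 25.926%
Salt term: 16.6 × (-0.076) = -1.262
GC term: 0.41 × 25.926 = 10.63; length term: −600/54 = −11.111
Tm = 81.5 + (-1.262) + 10.63 − 11.111 = 79.757 → 79.8°C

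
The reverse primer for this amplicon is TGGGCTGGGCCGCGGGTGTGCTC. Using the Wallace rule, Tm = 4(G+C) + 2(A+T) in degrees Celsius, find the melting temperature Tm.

Base counts: C=6, A=0, T=5, G=12
A+T = 5, G+C = 18
Tm = 2×5 + 4×18 = 82°C

82°C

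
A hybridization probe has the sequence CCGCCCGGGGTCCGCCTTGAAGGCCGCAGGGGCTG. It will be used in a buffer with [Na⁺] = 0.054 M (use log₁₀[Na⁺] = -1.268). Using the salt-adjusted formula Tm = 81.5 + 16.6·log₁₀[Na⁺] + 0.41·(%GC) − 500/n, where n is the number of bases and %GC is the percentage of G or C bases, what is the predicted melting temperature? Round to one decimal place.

79.0°C

Length n = 35. Base counts: A=3, T=4, G=15, C=13
G+C = 28, so %GC = 28/35 × 100 = 80%
Salt term: 16.6 × (-1.268) = -21.049
GC term: 0.41 × 80 = 32.8; length term: −500/35 = −14.286
Tm = 81.5 + (-21.049) + 32.8 − 14.286 = 78.965 → 79.0°C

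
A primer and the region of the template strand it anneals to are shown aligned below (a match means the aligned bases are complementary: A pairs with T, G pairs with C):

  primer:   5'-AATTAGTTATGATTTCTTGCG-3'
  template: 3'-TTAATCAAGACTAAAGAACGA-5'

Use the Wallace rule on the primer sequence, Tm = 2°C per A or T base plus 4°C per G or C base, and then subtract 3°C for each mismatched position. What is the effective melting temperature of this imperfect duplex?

Primer base counts: A=5, T=10, G=4, C=2 → A+T=15, G+C=6
Perfect-match Tm = 2(15) + 4(6) = 30 + 24 = 54°C
Mismatches (positions where the bases are not complementary): 2 (at positions 9, 21)
Effective Tm = 54 − 2×3 = 54 − 6 = 48°C

48°C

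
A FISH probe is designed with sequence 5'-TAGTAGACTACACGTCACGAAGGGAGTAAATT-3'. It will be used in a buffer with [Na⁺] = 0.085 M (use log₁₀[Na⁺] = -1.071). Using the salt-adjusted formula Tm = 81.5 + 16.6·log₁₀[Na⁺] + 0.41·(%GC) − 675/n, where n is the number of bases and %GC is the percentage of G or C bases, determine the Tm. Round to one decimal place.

Length n = 32. Counting bases: C=5, A=12, G=8, T=7
G+C = 13, so %GC = 13/32 × 100 = 40.625%
Salt term: 16.6 × (-1.071) = -17.779
GC term: 0.41 × 40.625 = 16.656; length term: −675/32 = −21.094
Tm = 81.5 + (-17.779) + 16.656 − 21.094 = 59.283 → 59.3°C

59.3°C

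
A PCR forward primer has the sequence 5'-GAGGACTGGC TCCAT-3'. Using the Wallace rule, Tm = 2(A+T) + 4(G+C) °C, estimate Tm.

48°C

Scanning the sequence gives A=3, T=3, G=5, C=4.
So N_AT = 6 and N_GC = 9.
Tm = 2(6) + 4(9) = 12 + 36 = 48°C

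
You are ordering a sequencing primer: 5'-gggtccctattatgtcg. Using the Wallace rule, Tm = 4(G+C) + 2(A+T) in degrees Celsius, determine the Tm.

52°C

Counting bases: A=2, T=6, C=4, G=5
A+T = 8, G+C = 9
Tm = 2(8) + 4(9) = 16 + 36 = 52°C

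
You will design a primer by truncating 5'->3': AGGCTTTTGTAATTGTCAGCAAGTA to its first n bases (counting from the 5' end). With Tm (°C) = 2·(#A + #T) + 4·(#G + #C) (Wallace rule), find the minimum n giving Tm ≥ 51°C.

First 18 bases: AGGCTTTTGTAATTGTCA → Tm = 48°C (< 51°C)
First 19 bases: AGGCTTTTGTAATTGTCAG → Tm = 52°C (≥ 51°C)
Since every base adds ≥2°C, Tm only increases with n, so the threshold is first crossed at n = 19.

n = 19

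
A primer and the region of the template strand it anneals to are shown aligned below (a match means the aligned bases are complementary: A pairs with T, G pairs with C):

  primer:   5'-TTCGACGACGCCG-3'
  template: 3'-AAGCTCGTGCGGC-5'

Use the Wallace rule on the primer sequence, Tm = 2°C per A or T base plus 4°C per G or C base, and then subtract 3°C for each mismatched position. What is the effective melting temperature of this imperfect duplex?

Primer base counts: A=2, T=2, G=4, C=5 → A+T=4, G+C=9
Perfect-match Tm = 2(4) + 4(9) = 8 + 36 = 44°C
Mismatches (positions where the bases are not complementary): 2 (at positions 6, 7)
Effective Tm = 44 − 2×3 = 44 − 6 = 38°C

38°C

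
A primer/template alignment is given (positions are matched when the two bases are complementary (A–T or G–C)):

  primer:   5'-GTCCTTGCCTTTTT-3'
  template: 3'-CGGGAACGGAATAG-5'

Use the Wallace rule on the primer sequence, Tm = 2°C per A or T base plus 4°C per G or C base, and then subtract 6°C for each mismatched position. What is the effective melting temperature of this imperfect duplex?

22°C

Primer base counts: A=0, T=8, G=2, C=4 → A+T=8, G+C=6
Perfect-match Tm = 2(8) + 4(6) = 16 + 24 = 40°C
Mismatches (positions where the bases are not complementary): 3 (at positions 2, 12, 14)
Effective Tm = 40 − 3×6 = 40 − 18 = 22°C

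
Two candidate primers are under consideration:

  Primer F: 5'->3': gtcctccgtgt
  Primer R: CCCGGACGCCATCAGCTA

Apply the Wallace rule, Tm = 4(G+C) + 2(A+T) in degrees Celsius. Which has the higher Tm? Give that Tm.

Primer R, 60°C

Primer F: A+T=4, G+C=7 → Tm = 2(4)+4(7) = 36°C
Primer R: A+T=6, G+C=12 → Tm = 2(6)+4(12) = 60°C
36°C vs 60°C → primer R is higher.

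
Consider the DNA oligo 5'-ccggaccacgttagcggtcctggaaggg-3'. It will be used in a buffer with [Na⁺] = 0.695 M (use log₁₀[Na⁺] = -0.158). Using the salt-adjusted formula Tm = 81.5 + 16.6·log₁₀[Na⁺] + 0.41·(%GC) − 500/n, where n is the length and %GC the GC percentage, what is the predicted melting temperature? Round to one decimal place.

88.8°C

Length n = 28. Counting bases: A=5, G=11, T=4, C=8
G+C = 19, so %GC = 19/28 × 100 = 67.857%
Salt term: 16.6 × (-0.158) = -2.623
GC term: 0.41 × 67.857 = 27.821; length term: −500/28 = −17.857
Tm = 81.5 + (-2.623) + 27.821 − 17.857 = 88.841 → 88.8°C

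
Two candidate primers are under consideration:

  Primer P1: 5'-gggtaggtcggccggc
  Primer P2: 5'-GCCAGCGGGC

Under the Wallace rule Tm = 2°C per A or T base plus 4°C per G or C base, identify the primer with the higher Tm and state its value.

Primer P1, 58°C

Primer P1: A+T=3, G+C=13 → Tm = 2(3)+4(13) = 58°C
Primer P2: A+T=1, G+C=9 → Tm = 2(1)+4(9) = 38°C
58°C vs 38°C → primer P1 is higher.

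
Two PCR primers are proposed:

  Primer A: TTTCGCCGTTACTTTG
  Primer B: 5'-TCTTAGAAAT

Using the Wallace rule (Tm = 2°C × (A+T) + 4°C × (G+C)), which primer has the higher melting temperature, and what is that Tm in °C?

Primer A: A+T=9, G+C=7 → Tm = 2(9)+4(7) = 46°C
Primer B: A+T=8, G+C=2 → Tm = 2(8)+4(2) = 24°C
46°C vs 24°C → primer A is higher.

Primer A, 46°C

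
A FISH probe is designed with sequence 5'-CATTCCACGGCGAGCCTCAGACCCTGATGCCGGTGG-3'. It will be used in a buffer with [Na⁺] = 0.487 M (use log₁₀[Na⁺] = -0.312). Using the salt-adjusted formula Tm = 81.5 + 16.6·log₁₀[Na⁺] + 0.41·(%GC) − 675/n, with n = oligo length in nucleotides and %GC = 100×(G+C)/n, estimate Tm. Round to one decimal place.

Length n = 36. Base counts: T=6, A=6, C=13, G=11
G+C = 24, so %GC = 24/36 × 100 = 66.667%
Salt term: 16.6 × (-0.312) = -5.179
GC term: 0.41 × 66.667 = 27.333; length term: −675/36 = −18.75
Tm = 81.5 + (-5.179) + 27.333 − 18.75 = 84.904 → 84.9°C

84.9°C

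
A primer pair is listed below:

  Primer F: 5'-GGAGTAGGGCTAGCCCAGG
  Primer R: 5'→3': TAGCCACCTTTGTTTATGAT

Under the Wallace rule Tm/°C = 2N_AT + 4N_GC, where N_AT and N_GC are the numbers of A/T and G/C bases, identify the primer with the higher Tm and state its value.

Primer F, 64°C

Primer F: A+T=6, G+C=13 → Tm = 2(6)+4(13) = 64°C
Primer R: A+T=13, G+C=7 → Tm = 2(13)+4(7) = 54°C
64°C vs 54°C → primer F is higher.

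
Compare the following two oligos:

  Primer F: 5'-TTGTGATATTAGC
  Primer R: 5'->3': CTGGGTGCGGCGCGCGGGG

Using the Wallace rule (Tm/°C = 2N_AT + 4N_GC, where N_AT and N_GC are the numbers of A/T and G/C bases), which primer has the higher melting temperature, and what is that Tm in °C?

Primer F: A+T=9, G+C=4 → Tm = 2(9)+4(4) = 34°C
Primer R: A+T=2, G+C=17 → Tm = 2(2)+4(17) = 72°C
34°C vs 72°C → primer R is higher.

Primer R, 72°C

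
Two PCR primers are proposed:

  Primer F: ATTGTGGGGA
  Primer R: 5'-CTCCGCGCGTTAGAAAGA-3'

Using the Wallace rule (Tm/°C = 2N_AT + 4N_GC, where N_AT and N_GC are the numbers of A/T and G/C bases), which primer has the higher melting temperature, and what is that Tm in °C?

Primer F: A+T=5, G+C=5 → Tm = 2(5)+4(5) = 30°C
Primer R: A+T=8, G+C=10 → Tm = 2(8)+4(10) = 56°C
30°C vs 56°C → primer R is higher.

Primer R, 56°C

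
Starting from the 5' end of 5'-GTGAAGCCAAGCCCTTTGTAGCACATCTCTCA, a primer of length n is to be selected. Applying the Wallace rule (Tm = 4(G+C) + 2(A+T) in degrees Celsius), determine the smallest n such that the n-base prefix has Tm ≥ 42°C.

n = 13

First 12 bases: GTGAAGCCAAGC → Tm = 38°C (< 42°C)
First 13 bases: GTGAAGCCAAGCC → Tm = 42°C (≥ 42°C)
Each additional base adds 2°C (A/T) or 4°C (G/C), so Tm is non-decreasing in n; n = 13 is the first length to reach 42°C.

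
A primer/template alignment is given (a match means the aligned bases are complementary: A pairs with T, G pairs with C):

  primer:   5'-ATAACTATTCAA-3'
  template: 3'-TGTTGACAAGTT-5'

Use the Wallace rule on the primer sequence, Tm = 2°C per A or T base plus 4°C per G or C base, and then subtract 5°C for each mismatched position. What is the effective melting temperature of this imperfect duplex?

18°C

Primer base counts: A=6, T=4, G=0, C=2 → A+T=10, G+C=2
Perfect-match Tm = 2(10) + 4(2) = 20 + 8 = 28°C
Mismatches (positions where the bases are not complementary): 2 (at positions 2, 7)
Effective Tm = 28 − 2×5 = 28 − 10 = 18°C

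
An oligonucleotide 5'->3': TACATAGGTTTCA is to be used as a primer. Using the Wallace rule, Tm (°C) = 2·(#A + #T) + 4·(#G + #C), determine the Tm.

C=2, G=2, A=4, T=5
So N_AT = 9 and N_GC = 4.
Tm = 2×9 + 4×4 = 34°C

34°C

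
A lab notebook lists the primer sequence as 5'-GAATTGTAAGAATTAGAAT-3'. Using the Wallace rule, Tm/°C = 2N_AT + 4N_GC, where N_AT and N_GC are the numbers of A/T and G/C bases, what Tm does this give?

46°C

Scanning the sequence gives G=4, C=0, T=6, A=9.
AT pairs contribute 15, GC pairs contribute 4.
Tm = 4·4 + 2·15 = 16 + 30 = 46°C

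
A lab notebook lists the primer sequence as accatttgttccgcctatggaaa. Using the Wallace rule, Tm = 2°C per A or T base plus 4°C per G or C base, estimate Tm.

G=4, C=6, A=6, T=7
AT pairs contribute 13, GC pairs contribute 10.
Tm = 2(13) + 4(10) = 26 + 40 = 66°C

66°C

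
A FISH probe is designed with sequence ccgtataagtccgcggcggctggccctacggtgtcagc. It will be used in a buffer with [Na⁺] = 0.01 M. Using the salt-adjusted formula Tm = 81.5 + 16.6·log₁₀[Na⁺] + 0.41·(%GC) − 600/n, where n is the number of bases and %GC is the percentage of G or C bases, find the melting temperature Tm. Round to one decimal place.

60.6°C

Length n = 38. G=13, C=13, A=5, T=7
G+C = 26, so %GC = 26/38 × 100 = 68.421%
Salt term: 16.6 × (-2) = -33.2
GC term: 0.41 × 68.421 = 28.053; length term: −600/38 = −15.789
Tm = 81.5 + (-33.2) + 28.053 − 15.789 = 60.564 → 60.6°C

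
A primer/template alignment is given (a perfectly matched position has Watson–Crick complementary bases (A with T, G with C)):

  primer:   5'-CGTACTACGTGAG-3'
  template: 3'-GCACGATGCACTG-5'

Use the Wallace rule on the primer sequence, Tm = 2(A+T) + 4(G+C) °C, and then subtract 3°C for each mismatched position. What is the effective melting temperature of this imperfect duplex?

34°C

Primer base counts: A=3, T=3, G=4, C=3 → A+T=6, G+C=7
Perfect-match Tm = 2(6) + 4(7) = 12 + 28 = 40°C
Mismatches (positions where the bases are not complementary): 2 (at positions 4, 13)
Effective Tm = 40 − 2×3 = 40 − 6 = 34°C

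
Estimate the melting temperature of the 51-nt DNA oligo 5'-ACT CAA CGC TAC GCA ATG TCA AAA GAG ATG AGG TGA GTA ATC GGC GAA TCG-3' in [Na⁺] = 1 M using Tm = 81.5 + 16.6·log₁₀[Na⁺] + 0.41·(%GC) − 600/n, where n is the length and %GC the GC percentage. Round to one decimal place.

Length n = 51. Counting bases: G=14, C=10, T=9, A=18
G+C = 24, so %GC = 24/51 × 100 = 47.059%
Salt term: 16.6 × (0) = 0
GC term: 0.41 × 47.059 = 19.294; length term: −600/51 = −11.765
Tm = 81.5 + (0) + 19.294 − 11.765 = 89.029 → 89.0°C

89.0°C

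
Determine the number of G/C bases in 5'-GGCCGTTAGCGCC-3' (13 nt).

C=5, G=5, T=2, A=1
Total G or C: 5 + 5 = 10

10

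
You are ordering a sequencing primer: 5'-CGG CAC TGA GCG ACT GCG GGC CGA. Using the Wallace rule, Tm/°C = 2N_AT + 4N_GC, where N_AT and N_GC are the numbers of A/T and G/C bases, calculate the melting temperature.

84°C

Counting bases: T=2, A=4, C=8, G=10
AT pairs contribute 6, GC pairs contribute 18.
Tm = 2(6) + 4(18) = 12 + 72 = 84°C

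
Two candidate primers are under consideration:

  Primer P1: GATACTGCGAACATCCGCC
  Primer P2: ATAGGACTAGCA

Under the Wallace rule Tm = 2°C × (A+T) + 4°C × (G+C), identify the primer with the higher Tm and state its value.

Primer P1, 60°C

Primer P1: A+T=8, G+C=11 → Tm = 2(8)+4(11) = 60°C
Primer P2: A+T=7, G+C=5 → Tm = 2(7)+4(5) = 34°C
60°C vs 34°C → primer P1 is higher.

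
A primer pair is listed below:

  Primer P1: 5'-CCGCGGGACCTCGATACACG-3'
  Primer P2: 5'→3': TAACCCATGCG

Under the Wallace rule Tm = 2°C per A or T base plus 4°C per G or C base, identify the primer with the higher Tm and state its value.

Primer P1, 68°C

Primer P1: A+T=6, G+C=14 → Tm = 2(6)+4(14) = 68°C
Primer P2: A+T=5, G+C=6 → Tm = 2(5)+4(6) = 34°C
68°C vs 34°C → primer P1 is higher.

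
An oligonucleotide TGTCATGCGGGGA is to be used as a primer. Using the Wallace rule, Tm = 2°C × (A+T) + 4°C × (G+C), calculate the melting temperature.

Counting bases: A=2, G=6, T=3, C=2
AT pairs contribute 5, GC pairs contribute 8.
Tm = 4·8 + 2·5 = 32 + 10 = 42°C

42°C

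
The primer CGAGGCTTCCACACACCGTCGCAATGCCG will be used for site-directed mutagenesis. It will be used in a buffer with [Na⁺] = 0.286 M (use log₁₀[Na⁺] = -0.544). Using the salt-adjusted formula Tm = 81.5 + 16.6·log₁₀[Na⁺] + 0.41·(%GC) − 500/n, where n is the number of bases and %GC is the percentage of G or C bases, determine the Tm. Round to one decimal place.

Length n = 29. Base counts: A=6, C=12, T=4, G=7
G+C = 19, so %GC = 19/29 × 100 = 65.517%
Salt term: 16.6 × (-0.544) = -9.03
GC term: 0.41 × 65.517 = 26.862; length term: −500/29 = −17.241
Tm = 81.5 + (-9.03) + 26.862 − 17.241 = 82.091 → 82.1°C

82.1°C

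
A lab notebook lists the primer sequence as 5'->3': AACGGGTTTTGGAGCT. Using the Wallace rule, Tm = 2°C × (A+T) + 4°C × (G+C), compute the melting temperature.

48°C

C=2, A=3, G=6, T=5
So N_AT = 8 and N_GC = 8.
Tm = 4·8 + 2·8 = 32 + 16 = 48°C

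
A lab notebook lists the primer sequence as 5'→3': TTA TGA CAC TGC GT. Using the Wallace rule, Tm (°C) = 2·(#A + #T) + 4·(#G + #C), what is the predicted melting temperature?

T=5, C=3, G=3, A=3
A+T = 8, G+C = 6
Tm = 4·6 + 2·8 = 24 + 16 = 40°C

40°C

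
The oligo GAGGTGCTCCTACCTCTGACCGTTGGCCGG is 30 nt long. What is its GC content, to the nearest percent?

Base counts: T=7, G=10, A=3, C=10
G+C = 10 + 10 = 20 out of 30 bases
%GC = 20/30 × 100 = 66.67% ≈ 67%

67%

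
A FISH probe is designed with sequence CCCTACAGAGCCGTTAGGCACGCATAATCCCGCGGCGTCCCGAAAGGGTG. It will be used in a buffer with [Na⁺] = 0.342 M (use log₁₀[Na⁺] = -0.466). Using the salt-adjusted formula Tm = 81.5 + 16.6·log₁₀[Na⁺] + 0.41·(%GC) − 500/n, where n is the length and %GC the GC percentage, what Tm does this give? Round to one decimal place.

Length n = 50. Scanning the sequence gives C=17, A=11, G=15, T=7.
G+C = 32, so %GC = 32/50 × 100 = 64%
Salt term: 16.6 × (-0.466) = -7.736
GC term: 0.41 × 64 = 26.24; length term: −500/50 = −10
Tm = 81.5 + (-7.736) + 26.24 − 10 = 90.004 → 90.0°C

90.0°C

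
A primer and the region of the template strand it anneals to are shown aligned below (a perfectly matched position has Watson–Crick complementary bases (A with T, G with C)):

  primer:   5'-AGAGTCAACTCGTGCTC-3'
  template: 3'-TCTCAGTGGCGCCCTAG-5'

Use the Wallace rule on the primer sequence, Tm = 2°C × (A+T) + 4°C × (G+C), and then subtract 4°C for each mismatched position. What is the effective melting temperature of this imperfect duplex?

Primer base counts: A=4, T=4, G=4, C=5 → A+T=8, G+C=9
Perfect-match Tm = 2(8) + 4(9) = 16 + 36 = 52°C
Mismatches (positions where the bases are not complementary): 4 (at positions 8, 10, 13, 15)
Effective Tm = 52 − 4×4 = 52 − 16 = 36°C

36°C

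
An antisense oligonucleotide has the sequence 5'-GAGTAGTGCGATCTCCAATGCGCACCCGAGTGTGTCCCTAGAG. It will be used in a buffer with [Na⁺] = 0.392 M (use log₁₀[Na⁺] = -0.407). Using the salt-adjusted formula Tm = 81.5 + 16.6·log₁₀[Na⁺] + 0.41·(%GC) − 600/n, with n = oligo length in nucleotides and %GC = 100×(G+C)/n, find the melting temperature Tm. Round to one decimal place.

Length n = 43. Base counts: A=9, C=12, T=9, G=13
G+C = 25, so %GC = 25/43 × 100 = 58.14%
Salt term: 16.6 × (-0.407) = -6.756
GC term: 0.41 × 58.14 = 23.837; length term: −600/43 = −13.953
Tm = 81.5 + (-6.756) + 23.837 − 13.953 = 84.628 → 84.6°C

84.6°C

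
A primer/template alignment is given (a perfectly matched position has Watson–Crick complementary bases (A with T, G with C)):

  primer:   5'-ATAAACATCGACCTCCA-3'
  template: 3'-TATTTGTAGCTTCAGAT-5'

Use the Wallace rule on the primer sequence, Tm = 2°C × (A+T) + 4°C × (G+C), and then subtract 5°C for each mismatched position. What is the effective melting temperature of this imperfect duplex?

Primer base counts: A=7, T=3, G=1, C=6 → A+T=10, G+C=7
Perfect-match Tm = 2(10) + 4(7) = 20 + 28 = 48°C
Mismatches (positions where the bases are not complementary): 3 (at positions 12, 13, 16)
Effective Tm = 48 − 3×5 = 48 − 15 = 33°C

33°C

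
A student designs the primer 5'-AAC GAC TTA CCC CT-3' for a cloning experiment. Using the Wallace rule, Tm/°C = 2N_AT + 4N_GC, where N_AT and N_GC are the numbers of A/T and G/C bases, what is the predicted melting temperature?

42°C

A=4, T=3, C=6, G=1
AT pairs contribute 7, GC pairs contribute 7.
Tm = 2×7 + 4×7 = 42°C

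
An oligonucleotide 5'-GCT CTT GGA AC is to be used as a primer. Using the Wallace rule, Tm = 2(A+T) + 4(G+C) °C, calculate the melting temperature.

34°C

Counting bases: T=3, G=3, C=3, A=2
So N_AT = 5 and N_GC = 6.
Tm = 2(5) + 4(6) = 10 + 24 = 34°C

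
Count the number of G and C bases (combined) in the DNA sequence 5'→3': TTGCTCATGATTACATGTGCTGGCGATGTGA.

Scanning the sequence gives C=5, A=6, G=9, T=11.
G+C = 9 + 5 = 14

14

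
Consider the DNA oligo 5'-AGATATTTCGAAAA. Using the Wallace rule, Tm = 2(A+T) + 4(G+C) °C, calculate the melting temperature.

T=4, G=2, C=1, A=7
So N_AT = 11 and N_GC = 3.
Tm = 2(11) + 4(3) = 22 + 12 = 34°C

34°C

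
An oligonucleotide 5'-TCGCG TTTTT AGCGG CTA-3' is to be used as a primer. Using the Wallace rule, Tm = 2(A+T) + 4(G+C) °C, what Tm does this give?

Counting bases: A=2, T=7, C=4, G=5
AT pairs contribute 9, GC pairs contribute 9.
Tm = 2(9) + 4(9) = 18 + 36 = 54°C

54°C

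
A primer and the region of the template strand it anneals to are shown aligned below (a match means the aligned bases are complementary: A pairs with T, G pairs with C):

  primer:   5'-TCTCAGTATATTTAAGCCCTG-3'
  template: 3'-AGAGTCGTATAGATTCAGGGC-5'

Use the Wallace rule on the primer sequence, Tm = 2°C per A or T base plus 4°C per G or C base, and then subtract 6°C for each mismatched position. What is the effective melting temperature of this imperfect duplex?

Primer base counts: A=5, T=8, G=3, C=5 → A+T=13, G+C=8
Perfect-match Tm = 2(13) + 4(8) = 26 + 32 = 58°C
Mismatches (positions where the bases are not complementary): 4 (at positions 7, 12, 17, 20)
Effective Tm = 58 − 4×6 = 58 − 24 = 34°C

34°C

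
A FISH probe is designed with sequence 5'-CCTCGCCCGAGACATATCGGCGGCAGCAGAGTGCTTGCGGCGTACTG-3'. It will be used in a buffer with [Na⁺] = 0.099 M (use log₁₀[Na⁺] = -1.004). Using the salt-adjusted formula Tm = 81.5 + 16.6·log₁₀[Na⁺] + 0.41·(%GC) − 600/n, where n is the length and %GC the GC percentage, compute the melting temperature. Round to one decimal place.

Length n = 47. C=15, T=8, A=8, G=16
G+C = 31, so %GC = 31/47 × 100 = 65.957%
Salt term: 16.6 × (-1.004) = -16.666
GC term: 0.41 × 65.957 = 27.042; length term: −600/47 = −12.766
Tm = 81.5 + (-16.666) + 27.042 − 12.766 = 79.11 → 79.1°C

79.1°C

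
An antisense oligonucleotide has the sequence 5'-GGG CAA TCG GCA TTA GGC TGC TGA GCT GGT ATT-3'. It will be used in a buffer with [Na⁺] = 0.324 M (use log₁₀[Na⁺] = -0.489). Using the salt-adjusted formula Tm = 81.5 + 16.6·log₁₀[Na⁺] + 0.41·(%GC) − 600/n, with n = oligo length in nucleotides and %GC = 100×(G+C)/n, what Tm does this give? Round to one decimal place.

77.6°C

Length n = 33. Counting bases: A=6, T=9, C=6, G=12
G+C = 18, so %GC = 18/33 × 100 = 54.545%
Salt term: 16.6 × (-0.489) = -8.117
GC term: 0.41 × 54.545 = 22.363; length term: −600/33 = −18.182
Tm = 81.5 + (-8.117) + 22.363 − 18.182 = 77.564 → 77.6°C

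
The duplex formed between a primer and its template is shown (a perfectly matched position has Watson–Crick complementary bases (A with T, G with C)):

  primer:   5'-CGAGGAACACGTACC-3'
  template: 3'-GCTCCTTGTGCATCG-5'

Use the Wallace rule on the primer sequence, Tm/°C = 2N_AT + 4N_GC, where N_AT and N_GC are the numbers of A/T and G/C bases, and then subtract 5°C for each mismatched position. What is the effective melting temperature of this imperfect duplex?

43°C

Primer base counts: A=5, T=1, G=4, C=5 → A+T=6, G+C=9
Perfect-match Tm = 2(6) + 4(9) = 12 + 36 = 48°C
Mismatches (positions where the bases are not complementary): 1 (at position 14)
Effective Tm = 48 − 1×5 = 48 − 5 = 43°C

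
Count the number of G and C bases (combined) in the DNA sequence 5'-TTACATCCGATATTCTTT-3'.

5

Scanning the sequence gives G=1, T=9, C=4, A=4.
Total G or C: 1 + 4 = 5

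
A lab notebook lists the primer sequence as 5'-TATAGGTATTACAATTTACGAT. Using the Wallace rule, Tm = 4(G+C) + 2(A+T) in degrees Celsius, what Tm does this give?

54°C

Counting bases: A=8, T=9, G=3, C=2
AT pairs contribute 17, GC pairs contribute 5.
Tm = 2(17) + 4(5) = 34 + 20 = 54°C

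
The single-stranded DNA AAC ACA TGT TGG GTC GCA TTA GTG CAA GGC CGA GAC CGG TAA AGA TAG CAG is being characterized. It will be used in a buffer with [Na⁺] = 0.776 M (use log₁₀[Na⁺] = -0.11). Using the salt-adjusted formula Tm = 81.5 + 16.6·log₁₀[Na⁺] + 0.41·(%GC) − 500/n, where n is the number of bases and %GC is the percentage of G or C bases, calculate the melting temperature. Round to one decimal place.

Length n = 51. Counting bases: C=10, G=16, A=16, T=9
G+C = 26, so %GC = 26/51 × 100 = 50.98%
Salt term: 16.6 × (-0.11) = -1.826
GC term: 0.41 × 50.98 = 20.902; length term: −500/51 = −9.804
Tm = 81.5 + (-1.826) + 20.902 − 9.804 = 90.772 → 90.8°C

90.8°C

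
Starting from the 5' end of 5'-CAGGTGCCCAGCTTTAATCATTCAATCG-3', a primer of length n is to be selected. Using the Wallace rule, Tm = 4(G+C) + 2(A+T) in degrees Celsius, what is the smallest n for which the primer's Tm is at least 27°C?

First 7 bases: CAGGTGC → Tm = 24°C (< 27°C)
First 8 bases: CAGGTGCC → Tm = 28°C (≥ 27°C)
Since every base adds ≥2°C, Tm only increases with n, so the threshold is first crossed at n = 8.

n = 8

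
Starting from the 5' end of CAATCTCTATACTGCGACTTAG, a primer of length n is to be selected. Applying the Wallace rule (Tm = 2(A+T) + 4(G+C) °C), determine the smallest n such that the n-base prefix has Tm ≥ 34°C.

First 12 bases: CAATCTCTATAC → Tm = 32°C (< 34°C)
First 13 bases: CAATCTCTATACT → Tm = 34°C (≥ 34°C)
Each additional base adds 2°C (A/T) or 4°C (G/C), so Tm is non-decreasing in n; n = 13 is the first length to reach 34°C.

n = 13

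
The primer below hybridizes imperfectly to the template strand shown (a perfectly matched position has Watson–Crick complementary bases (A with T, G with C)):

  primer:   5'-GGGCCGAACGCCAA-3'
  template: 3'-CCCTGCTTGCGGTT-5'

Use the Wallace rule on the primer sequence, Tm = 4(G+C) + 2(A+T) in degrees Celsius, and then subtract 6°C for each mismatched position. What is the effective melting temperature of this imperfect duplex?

Primer base counts: A=4, T=0, G=5, C=5 → A+T=4, G+C=10
Perfect-match Tm = 2(4) + 4(10) = 8 + 40 = 48°C
Mismatches (positions where the bases are not complementary): 1 (at position 4)
Effective Tm = 48 − 1×6 = 48 − 6 = 42°C

42°C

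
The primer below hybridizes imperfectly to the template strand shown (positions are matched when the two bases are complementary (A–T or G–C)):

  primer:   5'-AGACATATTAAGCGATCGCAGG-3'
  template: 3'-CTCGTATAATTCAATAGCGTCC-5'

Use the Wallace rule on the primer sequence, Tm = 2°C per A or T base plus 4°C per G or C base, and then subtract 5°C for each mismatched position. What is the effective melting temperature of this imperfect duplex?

39°C

Primer base counts: A=8, T=4, G=6, C=4 → A+T=12, G+C=10
Perfect-match Tm = 2(12) + 4(10) = 24 + 40 = 64°C
Mismatches (positions where the bases are not complementary): 5 (at positions 1, 2, 3, 13, 14)
Effective Tm = 64 − 5×5 = 64 − 25 = 39°C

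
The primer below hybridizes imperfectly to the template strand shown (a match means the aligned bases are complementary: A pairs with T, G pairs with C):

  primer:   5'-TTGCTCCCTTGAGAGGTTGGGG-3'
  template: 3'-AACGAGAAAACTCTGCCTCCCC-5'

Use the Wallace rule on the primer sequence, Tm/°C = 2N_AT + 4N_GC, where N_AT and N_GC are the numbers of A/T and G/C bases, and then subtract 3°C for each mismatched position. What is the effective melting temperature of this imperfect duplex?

Primer base counts: A=2, T=7, G=9, C=4 → A+T=9, G+C=13
Perfect-match Tm = 2(9) + 4(13) = 18 + 52 = 70°C
Mismatches (positions where the bases are not complementary): 5 (at positions 7, 8, 15, 17, 18)
Effective Tm = 70 − 5×3 = 70 − 15 = 55°C

55°C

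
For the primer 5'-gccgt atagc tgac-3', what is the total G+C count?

Base counts: C=4, G=4, T=3, A=3
Total G or C: 4 + 4 = 8

8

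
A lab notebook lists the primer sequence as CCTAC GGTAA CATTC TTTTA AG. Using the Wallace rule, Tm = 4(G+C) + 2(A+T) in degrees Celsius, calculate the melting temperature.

60°C

Counting bases: A=6, C=5, T=8, G=3
AT pairs contribute 14, GC pairs contribute 8.
Tm = 2×14 + 4×8 = 60°C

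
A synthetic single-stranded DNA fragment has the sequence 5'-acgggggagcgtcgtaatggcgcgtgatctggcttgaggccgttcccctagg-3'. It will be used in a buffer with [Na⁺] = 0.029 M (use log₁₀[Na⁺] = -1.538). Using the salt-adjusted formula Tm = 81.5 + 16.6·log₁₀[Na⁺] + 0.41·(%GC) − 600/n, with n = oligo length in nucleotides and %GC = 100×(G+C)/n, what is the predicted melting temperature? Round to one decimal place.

71.2°C

Length n = 52. Scanning the sequence gives T=11, A=7, G=21, C=13.
G+C = 34, so %GC = 34/52 × 100 = 65.385%
Salt term: 16.6 × (-1.538) = -25.531
GC term: 0.41 × 65.385 = 26.808; length term: −600/52 = −11.538
Tm = 81.5 + (-25.531) + 26.808 − 11.538 = 71.239 → 71.2°C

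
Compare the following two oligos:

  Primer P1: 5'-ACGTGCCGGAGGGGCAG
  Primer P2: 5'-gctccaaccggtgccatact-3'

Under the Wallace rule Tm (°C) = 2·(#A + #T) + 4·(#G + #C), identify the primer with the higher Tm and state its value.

Primer P1: A+T=4, G+C=13 → Tm = 2(4)+4(13) = 60°C
Primer P2: A+T=8, G+C=12 → Tm = 2(8)+4(12) = 64°C
60°C vs 64°C → primer P2 is higher.

Primer P2, 64°C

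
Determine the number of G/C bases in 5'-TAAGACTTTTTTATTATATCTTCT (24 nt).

4

Counting bases: C=3, G=1, A=6, T=14
Total G or C: 1 + 3 = 4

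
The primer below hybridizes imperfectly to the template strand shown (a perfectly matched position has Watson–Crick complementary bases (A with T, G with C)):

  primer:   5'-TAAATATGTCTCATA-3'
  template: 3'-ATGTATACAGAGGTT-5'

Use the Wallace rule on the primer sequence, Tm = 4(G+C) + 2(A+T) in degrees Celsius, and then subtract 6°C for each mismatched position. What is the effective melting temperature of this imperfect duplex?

18°C

Primer base counts: A=6, T=6, G=1, C=2 → A+T=12, G+C=3
Perfect-match Tm = 2(12) + 4(3) = 24 + 12 = 36°C
Mismatches (positions where the bases are not complementary): 3 (at positions 3, 13, 14)
Effective Tm = 36 − 3×6 = 36 − 18 = 18°C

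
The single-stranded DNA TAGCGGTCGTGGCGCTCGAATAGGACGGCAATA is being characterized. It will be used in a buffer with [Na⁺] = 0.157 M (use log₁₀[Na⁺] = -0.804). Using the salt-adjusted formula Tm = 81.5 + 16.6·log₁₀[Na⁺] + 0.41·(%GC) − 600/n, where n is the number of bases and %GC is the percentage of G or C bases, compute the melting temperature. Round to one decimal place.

73.6°C

Length n = 33. Counting bases: C=7, T=6, G=12, A=8
G+C = 19, so %GC = 19/33 × 100 = 57.576%
Salt term: 16.6 × (-0.804) = -13.346
GC term: 0.41 × 57.576 = 23.606; length term: −600/33 = −18.182
Tm = 81.5 + (-13.346) + 23.606 − 18.182 = 73.578 → 73.6°C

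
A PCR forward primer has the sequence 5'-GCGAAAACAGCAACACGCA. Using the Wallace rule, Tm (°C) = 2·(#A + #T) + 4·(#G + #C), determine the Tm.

58°C

Counting bases: A=9, C=6, T=0, G=4
AT pairs contribute 9, GC pairs contribute 10.
Tm = 4·10 + 2·9 = 40 + 18 = 58°C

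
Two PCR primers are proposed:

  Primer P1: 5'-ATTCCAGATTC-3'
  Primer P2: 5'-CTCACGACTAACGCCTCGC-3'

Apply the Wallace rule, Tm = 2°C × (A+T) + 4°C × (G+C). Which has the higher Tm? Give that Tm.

Primer P1: A+T=7, G+C=4 → Tm = 2(7)+4(4) = 30°C
Primer P2: A+T=7, G+C=12 → Tm = 2(7)+4(12) = 62°C
30°C vs 62°C → primer P2 is higher.

Primer P2, 62°C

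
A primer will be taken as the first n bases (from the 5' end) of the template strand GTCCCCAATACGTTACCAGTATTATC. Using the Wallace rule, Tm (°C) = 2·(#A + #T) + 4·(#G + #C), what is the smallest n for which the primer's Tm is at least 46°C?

First 15 bases: GTCCCCAATACGTTA → Tm = 44°C (< 46°C)
First 16 bases: GTCCCCAATACGTTAC → Tm = 48°C (≥ 46°C)
Each additional base adds 2°C (A/T) or 4°C (G/C), so Tm is non-decreasing in n; n = 16 is the first length to reach 46°C.

n = 16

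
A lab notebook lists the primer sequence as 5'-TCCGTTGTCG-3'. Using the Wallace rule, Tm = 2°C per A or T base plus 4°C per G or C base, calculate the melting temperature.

C=3, A=0, T=4, G=3
AT pairs contribute 4, GC pairs contribute 6.
Tm = 2(4) + 4(6) = 8 + 24 = 32°C

32°C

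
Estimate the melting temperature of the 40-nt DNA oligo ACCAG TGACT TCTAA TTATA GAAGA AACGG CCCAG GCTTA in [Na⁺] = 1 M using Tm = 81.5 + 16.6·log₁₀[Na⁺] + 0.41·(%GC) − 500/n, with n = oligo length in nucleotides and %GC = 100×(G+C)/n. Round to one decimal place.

Length n = 40. Scanning the sequence gives A=14, C=9, G=8, T=9.
G+C = 17, so %GC = 17/40 × 100 = 42.5%
Salt term: 16.6 × (0) = 0
GC term: 0.41 × 42.5 = 17.425; length term: −500/40 = −12.5
Tm = 81.5 + (0) + 17.425 − 12.5 = 86.425 → 86.4°C

86.4°C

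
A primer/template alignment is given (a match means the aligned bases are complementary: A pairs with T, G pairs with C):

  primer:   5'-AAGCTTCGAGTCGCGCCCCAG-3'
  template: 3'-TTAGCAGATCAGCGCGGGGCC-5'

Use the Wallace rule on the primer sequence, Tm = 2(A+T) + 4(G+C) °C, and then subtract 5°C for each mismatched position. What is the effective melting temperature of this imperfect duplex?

Primer base counts: A=4, T=3, G=6, C=8 → A+T=7, G+C=14
Perfect-match Tm = 2(7) + 4(14) = 14 + 56 = 70°C
Mismatches (positions where the bases are not complementary): 4 (at positions 3, 5, 8, 20)
Effective Tm = 70 − 4×5 = 70 − 20 = 50°C

50°C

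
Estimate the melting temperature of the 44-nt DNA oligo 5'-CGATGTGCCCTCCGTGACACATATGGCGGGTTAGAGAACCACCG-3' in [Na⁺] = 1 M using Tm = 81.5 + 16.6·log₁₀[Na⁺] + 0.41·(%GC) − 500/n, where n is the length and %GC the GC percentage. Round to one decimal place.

94.4°C

Length n = 44. G=13, A=10, T=8, C=13
G+C = 26, so %GC = 26/44 × 100 = 59.091%
Salt term: 16.6 × (0) = 0
GC term: 0.41 × 59.091 = 24.227; length term: −500/44 = −11.364
Tm = 81.5 + (0) + 24.227 − 11.364 = 94.363 → 94.4°C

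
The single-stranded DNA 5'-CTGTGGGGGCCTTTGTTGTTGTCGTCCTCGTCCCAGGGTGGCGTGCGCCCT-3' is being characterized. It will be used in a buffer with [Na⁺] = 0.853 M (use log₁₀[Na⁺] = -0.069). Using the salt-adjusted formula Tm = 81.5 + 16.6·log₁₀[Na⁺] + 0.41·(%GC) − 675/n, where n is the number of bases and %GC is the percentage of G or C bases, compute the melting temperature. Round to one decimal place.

94.5°C

Length n = 51. Base counts: T=16, A=1, C=15, G=19
G+C = 34, so %GC = 34/51 × 100 = 66.667%
Salt term: 16.6 × (-0.069) = -1.145
GC term: 0.41 × 66.667 = 27.333; length term: −675/51 = −13.235
Tm = 81.5 + (-1.145) + 27.333 − 13.235 = 94.453 → 94.5°C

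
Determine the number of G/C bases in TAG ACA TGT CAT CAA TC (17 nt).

Base counts: T=5, C=4, G=2, A=6
Total G or C: 2 + 4 = 6

6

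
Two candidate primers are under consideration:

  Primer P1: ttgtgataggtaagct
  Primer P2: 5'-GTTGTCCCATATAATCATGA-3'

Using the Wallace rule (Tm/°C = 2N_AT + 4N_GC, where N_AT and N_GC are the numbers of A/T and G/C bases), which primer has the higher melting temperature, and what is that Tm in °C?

Primer P1: A+T=10, G+C=6 → Tm = 2(10)+4(6) = 44°C
Primer P2: A+T=13, G+C=7 → Tm = 2(13)+4(7) = 54°C
44°C vs 54°C → primer P2 is higher.

Primer P2, 54°C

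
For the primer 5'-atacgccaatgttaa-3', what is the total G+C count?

5

A=6, G=2, T=4, C=3
G+C = 2 + 3 = 5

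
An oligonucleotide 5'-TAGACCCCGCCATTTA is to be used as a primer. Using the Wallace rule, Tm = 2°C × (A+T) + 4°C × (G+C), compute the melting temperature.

Scanning the sequence gives G=2, A=4, T=4, C=6.
AT pairs contribute 8, GC pairs contribute 8.
Tm = 2(8) + 4(8) = 16 + 32 = 48°C

48°C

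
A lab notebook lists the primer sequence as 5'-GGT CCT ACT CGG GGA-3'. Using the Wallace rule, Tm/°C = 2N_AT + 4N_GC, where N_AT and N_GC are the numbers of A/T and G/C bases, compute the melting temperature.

50°C

Scanning the sequence gives G=6, A=2, T=3, C=4.
AT pairs contribute 5, GC pairs contribute 10.
Tm = 2×5 + 4×10 = 50°C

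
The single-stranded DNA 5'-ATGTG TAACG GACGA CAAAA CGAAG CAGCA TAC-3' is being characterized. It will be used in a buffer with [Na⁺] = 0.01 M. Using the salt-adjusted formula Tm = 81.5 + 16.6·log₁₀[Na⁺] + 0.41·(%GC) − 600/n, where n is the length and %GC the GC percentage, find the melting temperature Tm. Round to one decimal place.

48.8°C

Length n = 33. Scanning the sequence gives G=8, T=4, A=14, C=7.
G+C = 15, so %GC = 15/33 × 100 = 45.455%
Salt term: 16.6 × (-2) = -33.2
GC term: 0.41 × 45.455 = 18.637; length term: −600/33 = −18.182
Tm = 81.5 + (-33.2) + 18.637 − 18.182 = 48.755 → 48.8°C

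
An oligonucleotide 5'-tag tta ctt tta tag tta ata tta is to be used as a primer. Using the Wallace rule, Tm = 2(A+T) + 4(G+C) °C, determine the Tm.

54°C

Counting bases: G=2, C=1, A=8, T=13
So N_AT = 21 and N_GC = 3.
Tm = 2×21 + 4×3 = 54°C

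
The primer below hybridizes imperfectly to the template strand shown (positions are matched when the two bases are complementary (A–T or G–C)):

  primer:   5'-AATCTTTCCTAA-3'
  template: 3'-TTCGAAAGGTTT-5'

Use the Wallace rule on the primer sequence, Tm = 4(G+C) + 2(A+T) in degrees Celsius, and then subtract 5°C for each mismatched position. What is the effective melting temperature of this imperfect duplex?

20°C

Primer base counts: A=4, T=5, G=0, C=3 → A+T=9, G+C=3
Perfect-match Tm = 2(9) + 4(3) = 18 + 12 = 30°C
Mismatches (positions where the bases are not complementary): 2 (at positions 3, 10)
Effective Tm = 30 − 2×5 = 30 − 10 = 20°C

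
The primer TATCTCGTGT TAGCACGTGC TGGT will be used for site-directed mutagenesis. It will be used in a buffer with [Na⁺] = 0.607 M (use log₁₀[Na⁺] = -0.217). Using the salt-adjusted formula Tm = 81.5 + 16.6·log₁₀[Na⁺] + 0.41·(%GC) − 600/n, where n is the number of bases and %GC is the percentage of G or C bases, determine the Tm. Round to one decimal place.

Length n = 24. Scanning the sequence gives C=5, G=7, T=9, A=3.
G+C = 12, so %GC = 12/24 × 100 = 50%
Salt term: 16.6 × (-0.217) = -3.602
GC term: 0.41 × 50 = 20.5; length term: −600/24 = −25
Tm = 81.5 + (-3.602) + 20.5 − 25 = 73.398 → 73.4°C

73.4°C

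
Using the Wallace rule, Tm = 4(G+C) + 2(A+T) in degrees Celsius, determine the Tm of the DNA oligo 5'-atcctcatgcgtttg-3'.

Base counts: G=3, C=4, A=2, T=6
A+T = 8, G+C = 7
Tm = 2(8) + 4(7) = 16 + 28 = 44°C

44°C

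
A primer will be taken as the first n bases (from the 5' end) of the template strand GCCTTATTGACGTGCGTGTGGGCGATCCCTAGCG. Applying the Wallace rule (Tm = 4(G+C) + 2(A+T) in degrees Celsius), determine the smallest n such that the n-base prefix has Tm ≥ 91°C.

n = 29

First 28 bases: GCCTTATTGACGTGCGTGTGGGCGATCC → Tm = 90°C (< 91°C)
First 29 bases: GCCTTATTGACGTGCGTGTGGGCGATCCC → Tm = 94°C (≥ 91°C)
Each additional base adds 2°C (A/T) or 4°C (G/C), so Tm is non-decreasing in n; n = 29 is the first length to reach 91°C.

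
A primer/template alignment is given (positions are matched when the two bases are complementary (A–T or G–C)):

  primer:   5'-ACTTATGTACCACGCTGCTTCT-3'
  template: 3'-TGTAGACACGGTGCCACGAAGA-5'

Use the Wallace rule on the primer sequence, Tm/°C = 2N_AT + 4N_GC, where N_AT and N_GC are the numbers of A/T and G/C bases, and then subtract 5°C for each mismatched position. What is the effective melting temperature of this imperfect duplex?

Primer base counts: A=4, T=8, G=3, C=7 → A+T=12, G+C=10
Perfect-match Tm = 2(12) + 4(10) = 24 + 40 = 64°C
Mismatches (positions where the bases are not complementary): 4 (at positions 3, 5, 9, 15)
Effective Tm = 64 − 4×5 = 64 − 20 = 44°C

44°C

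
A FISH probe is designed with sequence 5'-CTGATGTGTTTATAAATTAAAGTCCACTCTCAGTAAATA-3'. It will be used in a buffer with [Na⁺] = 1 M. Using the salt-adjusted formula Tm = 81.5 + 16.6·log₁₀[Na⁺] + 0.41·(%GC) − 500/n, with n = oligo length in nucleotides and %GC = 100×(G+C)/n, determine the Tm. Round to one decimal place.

80.2°C

Length n = 39. Counting bases: A=14, G=5, T=14, C=6
G+C = 11, so %GC = 11/39 × 100 = 28.205%
Salt term: 16.6 × (0) = 0
GC term: 0.41 × 28.205 = 11.564; length term: −500/39 = −12.821
Tm = 81.5 + (0) + 11.564 − 12.821 = 80.243 → 80.2°C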